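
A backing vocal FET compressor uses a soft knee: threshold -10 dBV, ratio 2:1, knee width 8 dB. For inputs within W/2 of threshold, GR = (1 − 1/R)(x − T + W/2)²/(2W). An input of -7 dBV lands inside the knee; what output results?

x − T + W/2 = -7 − (-10) + 4 = 7.
GR = (1 − 1/2) × 7² / 16 = 0.5 × 49 / 16 = 1.53125 dB.
Output = -7 − 1.53125 = -8.53125 dBV.

-8.53125 dBV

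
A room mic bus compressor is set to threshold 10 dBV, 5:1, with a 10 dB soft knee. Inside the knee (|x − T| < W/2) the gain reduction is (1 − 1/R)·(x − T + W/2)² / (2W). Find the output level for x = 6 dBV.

5.96 dBV

x − T + W/2 = 6 − 10 + 5 = 1.
GR = (1 − 1/5) × 1² / 20 = 0.8 × 1 / 20 = 0.04 dB.
Output = 6 − 0.04 = 5.96 dBV.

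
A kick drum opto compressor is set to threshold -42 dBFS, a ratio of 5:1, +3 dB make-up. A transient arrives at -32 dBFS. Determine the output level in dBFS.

The input is 10 dB above the -42 dBFS threshold.
The 10 dB excess becomes 2 dB after 5:1 reduction.
Output = -42 + 2 = -40 dBFS; make-up adds 3 dB, giving -37 dBFS.

-37 dBFS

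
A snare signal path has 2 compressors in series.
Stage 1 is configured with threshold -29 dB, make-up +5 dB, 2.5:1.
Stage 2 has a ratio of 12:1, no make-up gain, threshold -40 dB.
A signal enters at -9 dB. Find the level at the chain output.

Stage 1: -9 dB is 20 dB over -29 dB; at 2.5:1 that becomes 8 dB over, giving -21 dB; +5 dB make-up → -16 dB.
Stage 2: 24 dB above -40 dB, reduced 12:1 to 2 dB above → -38 dB.

-38 dB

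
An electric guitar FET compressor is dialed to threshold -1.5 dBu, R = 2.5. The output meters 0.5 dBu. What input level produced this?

That's 2 dB above the -1.5 dBu threshold.
Undo the ratio: input overshoot = 2 × 2.5 = 5 dB, giving input = 3.5 dBu.

3.5 dBu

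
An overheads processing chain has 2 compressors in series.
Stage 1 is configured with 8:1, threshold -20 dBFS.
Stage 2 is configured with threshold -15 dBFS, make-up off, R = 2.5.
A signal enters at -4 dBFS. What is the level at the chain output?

-18 dBFS

Stage 1: -4 dBFS is 16 dB over -20 dBFS; at 8:1 that becomes 2 dB over, giving -18 dBFS.
Stage 2: -18 dBFS ≤ -15 dBFS, so stage 2 doesn't engage; output -18 dBFS.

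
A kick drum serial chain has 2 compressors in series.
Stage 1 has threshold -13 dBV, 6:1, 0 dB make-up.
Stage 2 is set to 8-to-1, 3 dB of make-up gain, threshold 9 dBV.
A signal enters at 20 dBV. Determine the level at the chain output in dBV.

Stage 1: 20 dBV is 33 dB over -13 dBV; at 6:1 that becomes 5.5 dB over, giving -7.5 dBV.
Stage 2: -7.5 dBV is at or below the 9 dBV threshold — no compression; make-up brings it to -4.5 dBV.

-4.5 dBV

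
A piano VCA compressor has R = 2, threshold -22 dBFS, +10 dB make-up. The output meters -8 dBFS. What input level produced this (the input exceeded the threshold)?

-14 dBFS

Stripping the +10 dB make-up gives -18 dBFS at the gain stage.
Post-compression overshoot = -18 − (-22) = 4 dB.
Before 2:1 compression the overshoot was 4 × 2 = 8 dB, so input = -22 + 8 = -14 dBFS.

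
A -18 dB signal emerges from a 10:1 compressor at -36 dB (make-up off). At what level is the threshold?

-38 dB

Let T be the threshold. Output overshoot = (input overshoot)/R, so -36 − T = (-18 − T)/10.
10·(-36 − T) = -18 − T → 9·T = -360 − (-18) = -342.
T = -342/9 = -38 dB.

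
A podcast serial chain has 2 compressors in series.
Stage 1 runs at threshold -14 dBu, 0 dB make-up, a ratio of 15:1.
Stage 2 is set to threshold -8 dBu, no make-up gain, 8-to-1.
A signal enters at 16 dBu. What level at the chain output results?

-12 dBu

Stage 1: overshoot 30 dB → 30/15 = 2 dB → -12 dBu.
Stage 2: -12 dBu is at or below the -8 dBu threshold — no compression; output -12 dBu.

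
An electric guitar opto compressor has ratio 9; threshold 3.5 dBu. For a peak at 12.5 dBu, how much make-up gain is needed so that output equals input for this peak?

Overshoot 9 dB → 9/9 = 1 dB after compression, so the compressed level is 3.5 + 1 = 4.5 dBu.
Make-up = target − compressed = 12.5 − 4.5 = 8 dB.

8 dB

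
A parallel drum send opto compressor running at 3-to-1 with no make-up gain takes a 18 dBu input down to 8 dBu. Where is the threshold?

Let T be the threshold. Output overshoot = (input overshoot)/R, so 8 − T = (18 − T)/3.
3·(8 − T) = 18 − T → 2·T = 24 − 18 = 6.
T = 6/2 = 3 dBu.

3 dBu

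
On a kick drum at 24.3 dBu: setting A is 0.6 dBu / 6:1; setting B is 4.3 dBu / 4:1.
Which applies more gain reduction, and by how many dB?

A, by 4.75 dB

A: overshoot 23.7 dB → output overshoot 3.95 dB → GR 19.75 dB.
B: overshoot 20 dB → output overshoot 5 dB → GR 15 dB.
A reduces 4.75 dB more.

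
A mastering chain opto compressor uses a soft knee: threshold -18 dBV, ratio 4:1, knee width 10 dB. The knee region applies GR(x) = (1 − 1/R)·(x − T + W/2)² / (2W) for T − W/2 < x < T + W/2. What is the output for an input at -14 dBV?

x − T + W/2 = -14 − (-18) + 5 = 9.
GR = (1 − 1/4) × 9² / 20 = 0.75 × 81 / 20 = 3.0375 dB.
Output = -14 − 3.0375 = -17.0375 dBV.

-17.0375 dBV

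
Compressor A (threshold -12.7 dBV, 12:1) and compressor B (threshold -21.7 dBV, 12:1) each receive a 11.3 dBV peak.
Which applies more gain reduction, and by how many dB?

B, by 8.25 dB

A: 24 dB over, compressed to 2 dB over, so 22 dB of GR.
B: 33 dB over, compressed to 2.75 dB over, so 30.25 dB of GR.
B applies 8.25 dB more gain reduction.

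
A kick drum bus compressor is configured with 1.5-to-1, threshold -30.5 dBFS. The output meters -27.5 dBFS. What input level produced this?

That's 3 dB above the -30.5 dBFS threshold.
Undo the ratio: input overshoot = 3 × 1.5 = 4.5 dB, giving input = -26 dBFS.

-26 dBFS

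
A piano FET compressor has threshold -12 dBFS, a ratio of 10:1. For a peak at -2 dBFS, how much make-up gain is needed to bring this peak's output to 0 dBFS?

Overshoot 10 dB → 10/10 = 1 dB after compression, so the compressed level is -12 + 1 = -11 dBFS.
Make-up = target − compressed = 0 − (-11) = 11 dB.

11 dB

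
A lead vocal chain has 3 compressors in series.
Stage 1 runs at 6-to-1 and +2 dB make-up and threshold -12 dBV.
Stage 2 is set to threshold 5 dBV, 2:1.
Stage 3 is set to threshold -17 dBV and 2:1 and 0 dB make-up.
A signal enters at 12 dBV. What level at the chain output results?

-11.5 dBV

Stage 1: overshoot 24 dB → 24/6 = 4 dB → -8 dBV; +2 dB make-up → -6 dBV.
Stage 2: -6 dBV ≤ 5 dBV, so stage 2 doesn't engage; output -6 dBV.
Stage 3: -6 dBV is 11 dB over -17 dBV; at 2:1 that becomes 5.5 dB over, giving -11.5 dBV.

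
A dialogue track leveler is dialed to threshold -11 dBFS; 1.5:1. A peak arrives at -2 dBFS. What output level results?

-2 dBFS sits 9 dB over threshold.
1.5:1 compression reduces that to 9/1.5 = 6 dB over.
That puts the output at -5 dBFS.

-5 dBFS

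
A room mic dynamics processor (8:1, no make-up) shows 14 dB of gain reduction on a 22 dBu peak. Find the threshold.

Let T be the threshold. Output overshoot = (input overshoot)/R, so 8 − T = (22 − T)/8.
8·(8 − T) = 22 − T → 7·T = 64 − 22 = 42.
T = 42/7 = 6 dBu.

6 dBu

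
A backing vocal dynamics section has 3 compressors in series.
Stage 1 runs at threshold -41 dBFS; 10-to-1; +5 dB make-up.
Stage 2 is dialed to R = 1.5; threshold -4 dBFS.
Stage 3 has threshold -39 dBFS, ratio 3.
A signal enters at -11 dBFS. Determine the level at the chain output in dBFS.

-37 dBFS

Stage 1: 30 dB above -41 dBFS, reduced 10:1 to 3 dB above → -38 dBFS; +5 dB make-up → -33 dBFS.
Stage 2: -33 dBFS is at or below the -4 dBFS threshold — no compression; output -33 dBFS.
Stage 3: -33 dBFS is 6 dB over -39 dBFS; at 3:1 that becomes 2 dB over, giving -37 dBFS.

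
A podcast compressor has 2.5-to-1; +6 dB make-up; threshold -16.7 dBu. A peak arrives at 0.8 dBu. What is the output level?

-3.7 dBu

0.8 dBu sits 17.5 dB over threshold.
The 17.5 dB excess becomes 7 dB after 2.5:1 reduction.
Output = -16.7 + 7 = -9.7 dBu; make-up adds 6 dB, giving -3.7 dBu.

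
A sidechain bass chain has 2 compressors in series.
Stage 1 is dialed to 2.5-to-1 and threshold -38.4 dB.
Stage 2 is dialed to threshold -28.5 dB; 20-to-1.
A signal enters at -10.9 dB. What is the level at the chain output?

Stage 1: -10.9 dB is 27.5 dB over -38.4 dB; at 2.5:1 that becomes 11 dB over, giving -27.4 dB.
Stage 2: 1.1 dB above -28.5 dB, reduced 20:1 to 0.055 dB above → -28.445 dB.

-28.445 dB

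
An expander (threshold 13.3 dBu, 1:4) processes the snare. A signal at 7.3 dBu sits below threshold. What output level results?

-10.7 dBu

Below threshold, a 1:4 expander applies gain = (4−1)×(T − x) of attenuation.
(4−1) × 6 = 18 dB, so output = 7.3 − 18 = -10.7 dBu.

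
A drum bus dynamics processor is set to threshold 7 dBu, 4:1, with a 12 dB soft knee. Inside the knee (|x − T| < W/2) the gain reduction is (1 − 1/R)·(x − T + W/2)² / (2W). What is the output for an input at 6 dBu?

x − T + W/2 = 6 − 7 + 6 = 5.
GR = (1 − 1/4) × 5² / 24 = 0.75 × 25 / 24 = 0.78125 dB.
Output = 6 − 0.78125 = 5.21875 dBu.

5.21875 dBu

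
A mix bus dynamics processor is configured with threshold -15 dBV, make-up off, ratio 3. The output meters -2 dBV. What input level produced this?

The compressed level sits -2 − (-15) = 13 dB over threshold.
Input overshoot = R × output overshoot = 39 dB → input = -15 + 39 = 24 dBV.

24 dBV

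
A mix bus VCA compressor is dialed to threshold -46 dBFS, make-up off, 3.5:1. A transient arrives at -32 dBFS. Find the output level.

-32 dBFS sits 14 dB over threshold.
At 3.5:1 the overshoot is divided by 3.5, leaving 4 dB above threshold.
Output = -46 + 4 = -42 dBFS.

-42 dBFS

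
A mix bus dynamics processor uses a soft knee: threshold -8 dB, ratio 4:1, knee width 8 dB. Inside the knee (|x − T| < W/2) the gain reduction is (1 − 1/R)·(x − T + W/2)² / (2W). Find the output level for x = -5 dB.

x − T + W/2 = -5 − (-8) + 4 = 7.
GR = (1 − 1/4) × 7² / 16 = 0.75 × 49 / 16 = 2.296875 dB.
Output = -5 − 2.296875 = -7.296875 dB.

-7.296875 dB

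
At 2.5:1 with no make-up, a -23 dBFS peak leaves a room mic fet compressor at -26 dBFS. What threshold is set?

Input is 5 dB above T (since output overshoot × R = input overshoot: (-26 − T)·2.5 = -23 − T gives T = -28 dBFS).
Check: -28 + (-23 − (-28))/2.5 = -28 + 2 = -26 dBFS. ✓

-28 dBFS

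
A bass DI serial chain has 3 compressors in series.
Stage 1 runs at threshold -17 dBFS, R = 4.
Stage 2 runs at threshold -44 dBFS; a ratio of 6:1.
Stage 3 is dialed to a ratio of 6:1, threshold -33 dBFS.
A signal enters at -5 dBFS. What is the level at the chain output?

Stage 1: -5 dBFS is 12 dB over -17 dBFS; at 4:1 that becomes 3 dB over, giving -14 dBFS.
Stage 2: -14 dBFS is 30 dB over -44 dBFS; at 6:1 that becomes 5 dB over, giving -39 dBFS.
Stage 3: below threshold (-39 ≤ -33); passes unchanged; output -39 dBFS.

-39 dBFS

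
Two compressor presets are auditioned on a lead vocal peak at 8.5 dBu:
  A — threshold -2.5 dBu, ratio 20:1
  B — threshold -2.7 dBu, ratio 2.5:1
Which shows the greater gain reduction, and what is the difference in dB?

A: overshoot 11 dB → output overshoot 0.55 dB → GR 10.45 dB.
B: overshoot 11.2 dB → output overshoot 4.48 dB → GR 6.72 dB.
Difference: 3.73 dB in favour of A.

A, by 3.73 dB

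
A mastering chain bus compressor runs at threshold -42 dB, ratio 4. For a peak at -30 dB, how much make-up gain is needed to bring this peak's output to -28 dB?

11 dB

The peak compresses to -42 + 12/4 = -39 dB.
To reach -28 dB requires -28 − (-39) = 11 dB of make-up.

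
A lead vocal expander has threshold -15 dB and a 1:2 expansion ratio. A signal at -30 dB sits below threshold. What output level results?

The input is 15 dB below the -15 dB threshold.
A 1:2 expander multiplies undershoot by 2: 15 × 2 = 30 dB below threshold.
Output = -15 − 30 = -45 dB.

-45 dB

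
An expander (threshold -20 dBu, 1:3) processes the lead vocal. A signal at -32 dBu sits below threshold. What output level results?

Below threshold, a 1:3 expander applies gain = (3−1)×(T − x) of attenuation.
(3−1) × 12 = 24 dB, so output = -32 − 24 = -56 dBu.

-56 dBu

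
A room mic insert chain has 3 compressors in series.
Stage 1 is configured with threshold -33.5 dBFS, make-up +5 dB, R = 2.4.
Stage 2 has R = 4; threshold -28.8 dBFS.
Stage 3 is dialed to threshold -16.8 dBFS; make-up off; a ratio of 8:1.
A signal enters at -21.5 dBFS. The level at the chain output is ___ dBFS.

Stage 1: -21.5 dBFS is 12 dB over -33.5 dBFS; at 2.4:1 that becomes 5 dB over, giving -28.5 dBFS; +5 dB make-up → -23.5 dBFS.
Stage 2: 5.3 dB above -28.8 dBFS, reduced 4:1 to 1.325 dB above → -27.475 dBFS.
Stage 3: -27.475 dBFS is at or below the -16.8 dBFS threshold — no compression; output -27.475 dBFS.

-27.475 dBFS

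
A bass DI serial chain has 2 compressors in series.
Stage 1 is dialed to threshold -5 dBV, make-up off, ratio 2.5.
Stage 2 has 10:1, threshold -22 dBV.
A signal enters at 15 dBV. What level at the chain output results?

-19.5 dBV

Stage 1: 15 dBV is 20 dB over -5 dBV; at 2.5:1 that becomes 8 dB over, giving 3 dBV.
Stage 2: 3 dBV is 25 dB over -22 dBV; at 10:1 that becomes 2.5 dB over, giving -19.5 dBV.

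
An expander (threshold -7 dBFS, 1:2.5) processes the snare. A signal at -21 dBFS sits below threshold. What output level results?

-42 dBFS

Undershoot = (-7) − (-21) = 14 dB.
At 1:2.5, that expands to 35 dB under threshold.
Output = -7 − 35 = -42 dBFS.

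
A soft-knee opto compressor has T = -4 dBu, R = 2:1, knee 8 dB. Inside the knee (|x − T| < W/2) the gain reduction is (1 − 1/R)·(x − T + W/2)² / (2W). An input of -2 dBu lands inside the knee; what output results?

x − T + W/2 = -2 − (-4) + 4 = 6.
GR = (1 − 1/2) × 6² / 16 = 0.5 × 36 / 16 = 1.125 dB.
Output = -2 − 1.125 = -3.125 dBu.

-3.125 dBu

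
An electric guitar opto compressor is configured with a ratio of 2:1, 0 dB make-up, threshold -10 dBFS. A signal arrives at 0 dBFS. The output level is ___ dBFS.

The input is 10 dB above the -10 dBFS threshold.
At 2:1 the overshoot is divided by 2, leaving 5 dB above threshold.
Output = -10 + 5 = -5 dBFS.

-5 dBFS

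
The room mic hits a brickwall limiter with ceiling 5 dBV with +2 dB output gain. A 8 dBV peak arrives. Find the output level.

7 dBV

At ∞:1, everything above 5 dBV is held at the ceiling.
Output gain then adds 2 dB: 5 + 2 = 7 dBV.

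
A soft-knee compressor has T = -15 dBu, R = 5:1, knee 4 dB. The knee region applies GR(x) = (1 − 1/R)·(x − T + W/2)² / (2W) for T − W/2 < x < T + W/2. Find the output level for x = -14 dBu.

-14.9 dBu

x − T + W/2 = -14 − (-15) + 2 = 3.
GR = (1 − 1/5) × 3² / 8 = 0.8 × 9 / 8 = 0.9 dB.
Output = -14 − 0.9 = -14.9 dBu.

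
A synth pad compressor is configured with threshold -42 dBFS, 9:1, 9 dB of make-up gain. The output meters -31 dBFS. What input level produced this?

-24 dBFS

Stripping the +9 dB make-up gives -40 dBFS at the gain stage.
The compressed level sits -40 − (-42) = 2 dB over threshold.
Before 9:1 compression the overshoot was 2 × 9 = 18 dB, so input = -42 + 18 = -24 dBFS.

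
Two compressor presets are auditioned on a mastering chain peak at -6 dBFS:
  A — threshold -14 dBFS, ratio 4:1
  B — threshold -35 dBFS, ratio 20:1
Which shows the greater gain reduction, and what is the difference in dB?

A: GR = 8 − 8/4 = 6 dB.
B: GR = 29 − 29/20 = 27.55 dB.
B applies 21.55 dB more gain reduction.

B, by 21.55 dB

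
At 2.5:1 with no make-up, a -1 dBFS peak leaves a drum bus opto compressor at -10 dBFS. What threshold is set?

-16 dBFS

Gain reduction = -1 − (-10) = 9 dB; output overshoot = GR / (R − 1) = 9 / 1.5 = 6 dB.
Threshold = output − output overshoot = -10 − 6 = -16 dBFS.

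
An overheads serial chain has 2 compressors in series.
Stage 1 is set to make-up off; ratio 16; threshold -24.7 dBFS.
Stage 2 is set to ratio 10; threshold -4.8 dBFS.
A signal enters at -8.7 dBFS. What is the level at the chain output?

-23.7 dBFS

Stage 1: 16 dB above -24.7 dBFS, reduced 16:1 to 1 dB above → -23.7 dBFS.
Stage 2: -23.7 dBFS ≤ -4.8 dBFS, so stage 2 doesn't engage; output -23.7 dBFS.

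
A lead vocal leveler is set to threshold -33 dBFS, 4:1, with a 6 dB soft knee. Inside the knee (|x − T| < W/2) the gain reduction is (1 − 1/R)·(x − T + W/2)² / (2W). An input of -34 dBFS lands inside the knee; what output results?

x − T + W/2 = -34 − (-33) + 3 = 2.
GR = (1 − 1/4) × 2² / 12 = 0.75 × 4 / 12 = 0.25 dB.
Output = -34 − 0.25 = -34.25 dBFS.

-34.25 dBFS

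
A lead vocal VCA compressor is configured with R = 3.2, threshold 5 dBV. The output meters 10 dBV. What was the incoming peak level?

21 dBV

That's 5 dB above the 5 dBV threshold.
Undo the ratio: input overshoot = 5 × 3.2 = 16 dB, giving input = 21 dBV.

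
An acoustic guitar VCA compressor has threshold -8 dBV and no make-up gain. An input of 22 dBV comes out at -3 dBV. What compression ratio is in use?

6:1

Input overshoot = 22 − (-8) = 30 dB; output overshoot = -3 − (-8) = 5 dB.
Ratio = 30 / 5 = 6.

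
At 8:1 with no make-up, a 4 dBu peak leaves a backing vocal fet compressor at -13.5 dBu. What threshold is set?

Input is 20 dB above T (since output overshoot × R = input overshoot: (-13.5 − T)·8 = 4 − T gives T = -16 dBu).
Check: -16 + (4 − (-16))/8 = -16 + 2.5 = -13.5 dBu. ✓

-16 dBu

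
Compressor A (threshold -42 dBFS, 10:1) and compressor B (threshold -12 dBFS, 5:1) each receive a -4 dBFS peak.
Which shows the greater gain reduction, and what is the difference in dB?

A: 38 dB over, compressed to 3.8 dB over, so 34.2 dB of GR.
B: 8 dB over, compressed to 1.6 dB over, so 6.4 dB of GR.
Difference: 27.8 dB in favour of A.

A, by 27.8 dB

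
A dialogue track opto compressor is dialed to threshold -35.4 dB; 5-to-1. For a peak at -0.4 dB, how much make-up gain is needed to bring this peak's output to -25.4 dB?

3 dB

The peak compresses to -35.4 + 35/5 = -28.4 dB.
To reach -25.4 dB requires -25.4 − (-28.4) = 3 dB of make-up.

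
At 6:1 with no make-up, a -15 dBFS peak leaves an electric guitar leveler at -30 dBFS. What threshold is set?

-33 dBFS

Let T be the threshold. Output overshoot = (input overshoot)/R, so -30 − T = (-15 − T)/6.
6·(-30 − T) = -15 − T → 5·T = -180 − (-15) = -165.
T = -165/5 = -33 dBFS.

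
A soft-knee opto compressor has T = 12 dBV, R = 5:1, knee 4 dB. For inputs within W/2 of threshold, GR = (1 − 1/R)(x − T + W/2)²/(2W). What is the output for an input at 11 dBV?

10.9 dBV

x − T + W/2 = 11 − 12 + 2 = 1.
GR = (1 − 1/5) × 1² / 8 = 0.8 × 1 / 8 = 0.1 dB.
Output = 11 − 0.1 = 10.9 dBV.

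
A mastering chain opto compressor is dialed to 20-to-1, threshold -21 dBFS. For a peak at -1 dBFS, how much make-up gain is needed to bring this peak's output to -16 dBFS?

Without make-up, output = threshold + overshoot/20 = -21 + 1 = -20 dBFS.
Gap to target: 4 dB.

4 dB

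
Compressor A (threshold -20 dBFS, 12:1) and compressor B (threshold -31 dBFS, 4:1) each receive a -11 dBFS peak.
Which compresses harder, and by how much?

A: overshoot 9 dB → output overshoot 0.75 dB → GR 8.25 dB.
B: overshoot 20 dB → output overshoot 5 dB → GR 15 dB.
B reduces 6.75 dB more.

B, by 6.75 dB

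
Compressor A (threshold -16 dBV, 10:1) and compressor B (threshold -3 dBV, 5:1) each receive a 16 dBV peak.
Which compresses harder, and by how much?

A: GR = 32 − 32/10 = 28.8 dB.
B: GR = 19 − 19/5 = 15.2 dB.
A reduces 13.6 dB more.

A, by 13.6 dB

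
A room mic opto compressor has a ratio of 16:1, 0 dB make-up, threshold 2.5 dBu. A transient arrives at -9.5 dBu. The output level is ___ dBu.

-9.5 dBu is 12 dB below the 2.5 dBu threshold, so no gain reduction is applied.
Output = input = -9.5 dBu.

-9.5 dBu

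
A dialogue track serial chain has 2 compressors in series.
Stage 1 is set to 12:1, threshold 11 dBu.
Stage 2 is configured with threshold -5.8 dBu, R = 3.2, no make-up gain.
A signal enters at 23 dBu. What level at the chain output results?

-0.2375 dBu

Stage 1: 12 dB above 11 dBu, reduced 12:1 to 1 dB above → 12 dBu.
Stage 2: overshoot 17.8 dB → 17.8/3.2 = 5.5625 dB → -0.2375 dBu.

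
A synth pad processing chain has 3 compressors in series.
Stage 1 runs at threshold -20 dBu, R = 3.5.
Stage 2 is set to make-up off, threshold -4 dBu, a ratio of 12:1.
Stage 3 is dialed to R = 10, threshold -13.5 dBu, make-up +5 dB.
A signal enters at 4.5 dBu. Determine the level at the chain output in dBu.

-8.45 dBu

Stage 1: 24.5 dB above -20 dBu, reduced 3.5:1 to 7 dB above → -13 dBu.
Stage 2: -13 dBu ≤ -4 dBu, so stage 2 doesn't engage; output -13 dBu.
Stage 3: 0.5 dB above -13.5 dBu, reduced 10:1 to 0.05 dB above → -13.45 dBu; +5 dB make-up → -8.45 dBu.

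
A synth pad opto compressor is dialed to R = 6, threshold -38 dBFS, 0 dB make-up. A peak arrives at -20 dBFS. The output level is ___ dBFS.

-20 dBFS sits 18 dB over threshold.
At 6:1 the overshoot is divided by 6, leaving 3 dB above threshold.
That puts the output at -35 dBFS.

-35 dBFS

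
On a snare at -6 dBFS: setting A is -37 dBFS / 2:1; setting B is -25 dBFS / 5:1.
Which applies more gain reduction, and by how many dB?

A: GR = 31 − 31/2 = 15.5 dB.
B: GR = 19 − 19/5 = 15.2 dB.
Difference: 0.3 dB in favour of A.

A, by 0.3 dB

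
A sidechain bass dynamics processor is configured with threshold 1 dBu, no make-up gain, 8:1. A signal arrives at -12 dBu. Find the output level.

-12 dBu is 13 dB below the 1 dBu threshold, so no gain reduction is applied.
Output = input = -12 dBu.

-12 dBu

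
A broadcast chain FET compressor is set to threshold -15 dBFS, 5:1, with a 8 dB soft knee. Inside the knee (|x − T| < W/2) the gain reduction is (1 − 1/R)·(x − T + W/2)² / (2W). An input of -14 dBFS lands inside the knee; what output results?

-15.25 dBFS

x − T + W/2 = -14 − (-15) + 4 = 5.
GR = (1 − 1/5) × 5² / 16 = 0.8 × 25 / 16 = 1.25 dB.
Output = -14 − 1.25 = -15.25 dBFS.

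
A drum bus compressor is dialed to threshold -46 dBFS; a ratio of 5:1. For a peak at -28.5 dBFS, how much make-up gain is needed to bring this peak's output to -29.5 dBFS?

The peak compresses to -46 + 17.5/5 = -42.5 dBFS.
To reach -29.5 dBFS requires -29.5 − (-42.5) = 13 dB of make-up.

13 dB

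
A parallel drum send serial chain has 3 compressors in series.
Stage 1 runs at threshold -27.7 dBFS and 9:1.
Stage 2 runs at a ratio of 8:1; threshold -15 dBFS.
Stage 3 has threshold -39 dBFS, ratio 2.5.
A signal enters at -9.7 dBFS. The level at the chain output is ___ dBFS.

Stage 1: 18 dB above -27.7 dBFS, reduced 9:1 to 2 dB above → -25.7 dBFS.
Stage 2: below threshold (-25.7 ≤ -15); passes unchanged; output -25.7 dBFS.
Stage 3: overshoot 13.3 dB → 13.3/2.5 = 5.32 dB → -33.68 dBFS.

-33.68 dBFS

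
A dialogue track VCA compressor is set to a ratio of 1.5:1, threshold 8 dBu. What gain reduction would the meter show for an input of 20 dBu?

20 dBu exceeds the threshold by 12 dB.
A 1.5:1 ratio leaves 8 dB of that excess.
So the signal is attenuated by 12 − 8 = 4 dB.

4 dB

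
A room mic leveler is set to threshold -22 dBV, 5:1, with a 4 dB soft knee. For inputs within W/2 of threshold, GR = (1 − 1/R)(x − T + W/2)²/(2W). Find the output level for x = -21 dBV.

x − T + W/2 = -21 − (-22) + 2 = 3.
GR = (1 − 1/5) × 3² / 8 = 0.8 × 9 / 8 = 0.9 dB.
Output = -21 − 0.9 = -21.9 dBV.

-21.9 dBV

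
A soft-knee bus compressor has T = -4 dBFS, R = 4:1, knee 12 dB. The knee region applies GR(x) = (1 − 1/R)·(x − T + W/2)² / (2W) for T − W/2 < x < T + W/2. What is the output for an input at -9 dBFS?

-9.03125 dBFS

x − T + W/2 = -9 − (-4) + 6 = 1.
GR = (1 − 1/4) × 1² / 24 = 0.75 × 1 / 24 = 0.03125 dB.
Output = -9 − 0.03125 = -9.03125 dBFS.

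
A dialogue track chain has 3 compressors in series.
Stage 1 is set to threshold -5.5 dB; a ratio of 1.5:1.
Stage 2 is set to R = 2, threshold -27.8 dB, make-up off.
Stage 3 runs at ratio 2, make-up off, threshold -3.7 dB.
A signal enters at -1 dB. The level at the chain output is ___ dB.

Stage 1: -1 dB is 4.5 dB over -5.5 dB; at 1.5:1 that becomes 3 dB over, giving -2.5 dB.
Stage 2: 25.3 dB above -27.8 dB, reduced 2:1 to 12.65 dB above → -15.15 dB.
Stage 3: below threshold (-15.15 ≤ -3.7); passes unchanged; output -15.15 dB.

-15.15 dB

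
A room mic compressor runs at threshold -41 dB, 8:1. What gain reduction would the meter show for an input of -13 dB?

-13 dB exceeds the threshold by 28 dB.
A 8:1 ratio leaves 3.5 dB of that excess.
Gain reduction = 28 − 3.5 = 24.5 dB.

24.5 dB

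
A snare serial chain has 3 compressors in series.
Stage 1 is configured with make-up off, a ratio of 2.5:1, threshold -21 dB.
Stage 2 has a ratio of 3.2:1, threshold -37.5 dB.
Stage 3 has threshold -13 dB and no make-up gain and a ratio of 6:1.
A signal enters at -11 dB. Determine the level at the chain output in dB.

Stage 1: -11 dB is 10 dB over -21 dB; at 2.5:1 that becomes 4 dB over, giving -17 dB.
Stage 2: -17 dB is 20.5 dB over -37.5 dB; at 3.2:1 that becomes 6.40625 dB over, giving -31.09375 dB.
Stage 3: -31.09375 dB ≤ -13 dB, so stage 3 doesn't engage; output -31.09375 dB.

-31.09375 dB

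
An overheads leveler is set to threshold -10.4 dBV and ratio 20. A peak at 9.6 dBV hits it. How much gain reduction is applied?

19 dB

The signal is 20 dB above threshold.
A 20:1 ratio leaves 1 dB of that excess.
Gain reduction = 20 − 1 = 19 dB.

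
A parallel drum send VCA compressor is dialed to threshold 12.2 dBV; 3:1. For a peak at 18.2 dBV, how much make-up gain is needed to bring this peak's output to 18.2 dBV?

4 dB

Without make-up, output = threshold + overshoot/3 = 12.2 + 2 = 14.2 dBV.
Gap to target: 4 dB.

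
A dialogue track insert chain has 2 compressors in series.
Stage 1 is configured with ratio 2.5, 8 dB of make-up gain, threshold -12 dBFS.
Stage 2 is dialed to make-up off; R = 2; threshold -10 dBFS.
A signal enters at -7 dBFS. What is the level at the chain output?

-6 dBFS

Stage 1: -7 dBFS is 5 dB over -12 dBFS; at 2.5:1 that becomes 2 dB over, giving -10 dBFS; +8 dB make-up → -2 dBFS.
Stage 2: 8 dB above -10 dBFS, reduced 2:1 to 4 dB above → -6 dBFS.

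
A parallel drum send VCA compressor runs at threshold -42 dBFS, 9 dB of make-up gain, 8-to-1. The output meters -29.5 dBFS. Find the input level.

-14 dBFS

Stripping the +9 dB make-up gives -38.5 dBFS at the gain stage.
Post-compression overshoot = -38.5 − (-42) = 3.5 dB.
Before 8:1 compression the overshoot was 3.5 × 8 = 28 dB, so input = -42 + 28 = -14 dBFS.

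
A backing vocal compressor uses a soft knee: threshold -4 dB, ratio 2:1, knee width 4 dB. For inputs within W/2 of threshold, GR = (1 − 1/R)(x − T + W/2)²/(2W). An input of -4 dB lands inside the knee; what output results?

x − T + W/2 = -4 − (-4) + 2 = 2.
GR = (1 − 1/2) × 2² / 8 = 0.5 × 4 / 8 = 0.25 dB.
Output = -4 − 0.25 = -4.25 dB.

-4.25 dB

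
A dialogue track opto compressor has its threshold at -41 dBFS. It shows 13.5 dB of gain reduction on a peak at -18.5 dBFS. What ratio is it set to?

Input overshoot = -18.5 − (-41) = 22.5 dB.
Output overshoot = 22.5 − 13.5 = 9 dB.
Ratio = input overshoot / output overshoot = 22.5 / 9 = 2.5.

2.5:1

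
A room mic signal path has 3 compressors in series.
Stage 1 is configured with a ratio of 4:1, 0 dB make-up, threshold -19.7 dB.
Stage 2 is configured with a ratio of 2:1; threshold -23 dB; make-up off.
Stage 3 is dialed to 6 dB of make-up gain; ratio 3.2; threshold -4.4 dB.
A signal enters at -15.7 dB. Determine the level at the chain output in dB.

Stage 1: 4 dB above -19.7 dB, reduced 4:1 to 1 dB above → -18.7 dB.
Stage 2: overshoot 4.3 dB → 4.3/2 = 2.15 dB → -20.85 dB.
Stage 3: below threshold (-20.85 ≤ -4.4); passes unchanged; make-up brings it to -14.85 dB.

-14.85 dB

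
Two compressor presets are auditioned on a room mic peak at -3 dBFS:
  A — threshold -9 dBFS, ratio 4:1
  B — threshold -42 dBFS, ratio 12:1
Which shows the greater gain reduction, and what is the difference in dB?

B, by 31.25 dB

A: GR = 6 − 6/4 = 4.5 dB.
B: GR = 39 − 39/12 = 35.75 dB.
Difference: 31.25 dB in favour of B.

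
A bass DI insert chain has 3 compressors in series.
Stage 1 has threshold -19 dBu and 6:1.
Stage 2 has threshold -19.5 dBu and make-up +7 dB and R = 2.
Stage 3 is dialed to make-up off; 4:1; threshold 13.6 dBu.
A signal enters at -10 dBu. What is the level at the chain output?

Stage 1: 9 dB above -19 dBu, reduced 6:1 to 1.5 dB above → -17.5 dBu.
Stage 2: -17.5 dBu is 2 dB over -19.5 dBu; at 2:1 that becomes 1 dB over, giving -18.5 dBu; +7 dB make-up → -11.5 dBu.
Stage 3: below threshold (-11.5 ≤ 13.6); passes unchanged; output -11.5 dBu.

-11.5 dBu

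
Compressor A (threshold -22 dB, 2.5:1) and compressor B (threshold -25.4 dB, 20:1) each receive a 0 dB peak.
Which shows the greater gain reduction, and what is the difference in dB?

B, by 10.93 dB

A: GR = 22 − 22/2.5 = 13.2 dB.
B: GR = 25.4 − 25.4/20 = 24.13 dB.
B reduces 10.93 dB more.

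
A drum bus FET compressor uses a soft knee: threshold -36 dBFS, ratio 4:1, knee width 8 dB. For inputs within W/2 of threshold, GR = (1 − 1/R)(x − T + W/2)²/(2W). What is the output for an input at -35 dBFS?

x − T + W/2 = -35 − (-36) + 4 = 5.
GR = (1 − 1/4) × 5² / 16 = 0.75 × 25 / 16 = 1.171875 dB.
Output = -35 − 1.171875 = -36.171875 dBFS.

-36.171875 dBFS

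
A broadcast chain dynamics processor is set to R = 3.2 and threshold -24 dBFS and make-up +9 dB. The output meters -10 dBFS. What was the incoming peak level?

Stripping the +9 dB make-up gives -19 dBFS at the gain stage.
Post-compression overshoot = -19 − (-24) = 5 dB.
Input overshoot = R × output overshoot = 16 dB → input = -24 + 16 = -8 dBFS.

-8 dBFS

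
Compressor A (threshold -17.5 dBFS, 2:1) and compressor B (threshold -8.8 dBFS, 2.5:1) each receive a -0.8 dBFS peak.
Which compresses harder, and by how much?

A: 16.7 dB over, compressed to 8.35 dB over, so 8.35 dB of GR.
B: 8 dB over, compressed to 3.2 dB over, so 4.8 dB of GR.
A applies 3.55 dB more gain reduction.

A, by 3.55 dB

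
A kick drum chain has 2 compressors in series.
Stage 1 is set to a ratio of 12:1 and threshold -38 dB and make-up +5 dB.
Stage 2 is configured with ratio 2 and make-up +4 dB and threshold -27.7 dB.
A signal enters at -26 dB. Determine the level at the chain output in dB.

Stage 1: -26 dB is 12 dB over -38 dB; at 12:1 that becomes 1 dB over, giving -37 dB; +5 dB make-up → -32 dB.
Stage 2: below threshold (-32 ≤ -27.7); passes unchanged; make-up brings it to -28 dB.

-28 dB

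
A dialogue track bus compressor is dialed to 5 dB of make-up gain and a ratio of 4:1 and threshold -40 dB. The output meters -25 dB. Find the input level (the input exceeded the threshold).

Stripping the +5 dB make-up gives -30 dB at the gain stage.
The compressed level sits -30 − (-40) = 10 dB over threshold.
Before 4:1 compression the overshoot was 10 × 4 = 40 dB, so input = -40 + 40 = 0 dB.

0 dB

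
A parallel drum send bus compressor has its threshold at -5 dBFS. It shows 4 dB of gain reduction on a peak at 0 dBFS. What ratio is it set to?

Input overshoot = 0 − (-5) = 5 dB.
Output overshoot = 5 − 4 = 1 dB.
Ratio = input overshoot / output overshoot = 5 / 1 = 5.

5:1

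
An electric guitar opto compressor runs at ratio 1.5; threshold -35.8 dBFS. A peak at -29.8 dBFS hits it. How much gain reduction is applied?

The signal is 6 dB above threshold.
A 1.5:1 ratio leaves 4 dB of that excess.
GR = overshoot in − overshoot out = 6 − 4 = 2 dB.

2 dB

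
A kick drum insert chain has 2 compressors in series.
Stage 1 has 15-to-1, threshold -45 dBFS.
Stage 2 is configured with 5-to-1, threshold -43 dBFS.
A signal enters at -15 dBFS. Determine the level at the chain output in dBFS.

-43 dBFS

Stage 1: -15 dBFS is 30 dB over -45 dBFS; at 15:1 that becomes 2 dB over, giving -43 dBFS.
Stage 2: below threshold (-43 ≤ -43); passes unchanged; output -43 dBFS.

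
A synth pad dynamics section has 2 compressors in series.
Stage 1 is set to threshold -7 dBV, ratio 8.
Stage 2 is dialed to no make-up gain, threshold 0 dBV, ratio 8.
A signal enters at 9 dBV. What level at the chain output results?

Stage 1: 9 dBV is 16 dB over -7 dBV; at 8:1 that becomes 2 dB over, giving -5 dBV.
Stage 2: below threshold (-5 ≤ 0); passes unchanged; output -5 dBV.

-5 dBV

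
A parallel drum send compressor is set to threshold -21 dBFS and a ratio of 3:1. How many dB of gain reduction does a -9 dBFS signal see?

8 dB

Overshoot = -9 − (-21) = 12 dB.
At 3:1, output sits 12/3 = 4 dB above threshold.
So the signal is attenuated by 12 − 4 = 8 dB.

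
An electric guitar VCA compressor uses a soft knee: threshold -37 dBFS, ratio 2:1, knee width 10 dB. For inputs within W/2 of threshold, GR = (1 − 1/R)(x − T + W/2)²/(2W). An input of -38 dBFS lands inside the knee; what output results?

x − T + W/2 = -38 − (-37) + 5 = 4.
GR = (1 − 1/2) × 4² / 20 = 0.5 × 16 / 20 = 0.4 dB.
Output = -38 − 0.4 = -38.4 dBFS.

-38.4 dBFS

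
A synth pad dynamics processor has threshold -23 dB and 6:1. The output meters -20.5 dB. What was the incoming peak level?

-8 dB

The compressed level sits -20.5 − (-23) = 2.5 dB over threshold.
Before 6:1 compression the overshoot was 2.5 × 6 = 15 dB, so input = -23 + 15 = -8 dB.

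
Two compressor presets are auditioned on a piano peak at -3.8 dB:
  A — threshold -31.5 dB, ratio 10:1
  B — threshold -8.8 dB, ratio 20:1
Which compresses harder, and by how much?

A: GR = 27.7 − 27.7/10 = 24.93 dB.
B: GR = 5 − 5/20 = 4.75 dB.
Difference: 20.18 dB in favour of A.

A, by 20.18 dB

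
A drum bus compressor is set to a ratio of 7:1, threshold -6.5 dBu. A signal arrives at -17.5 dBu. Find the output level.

-17.5 dBu is 11 dB below the -6.5 dBu threshold, so no gain reduction is applied.
Output = input = -17.5 dBu.

-17.5 dBu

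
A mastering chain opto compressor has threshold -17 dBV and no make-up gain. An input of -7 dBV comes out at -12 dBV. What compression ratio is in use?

Input overshoot = -7 − (-17) = 10 dB; output overshoot = -12 − (-17) = 5 dB.
Ratio = 10 / 5 = 2.

2:1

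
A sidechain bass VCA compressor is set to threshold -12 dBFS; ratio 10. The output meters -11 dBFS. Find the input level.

-2 dBFS

The compressed level sits -11 − (-12) = 1 dB over threshold.
Undo the ratio: input overshoot = 1 × 10 = 10 dB, giving input = -2 dBFS.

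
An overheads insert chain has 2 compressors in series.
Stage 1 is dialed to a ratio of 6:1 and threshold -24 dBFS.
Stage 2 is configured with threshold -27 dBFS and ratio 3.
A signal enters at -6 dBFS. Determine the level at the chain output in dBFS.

Stage 1: 18 dB above -24 dBFS, reduced 6:1 to 3 dB above → -21 dBFS.
Stage 2: 6 dB above -27 dBFS, reduced 3:1 to 2 dB above → -25 dBFS.

-25 dBFS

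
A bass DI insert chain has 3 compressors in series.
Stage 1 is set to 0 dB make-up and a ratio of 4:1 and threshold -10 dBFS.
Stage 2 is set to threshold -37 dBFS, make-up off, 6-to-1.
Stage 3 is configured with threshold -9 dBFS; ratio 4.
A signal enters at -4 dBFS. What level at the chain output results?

Stage 1: overshoot 6 dB → 6/4 = 1.5 dB → -8.5 dBFS.
Stage 2: -8.5 dBFS is 28.5 dB over -37 dBFS; at 6:1 that becomes 4.75 dB over, giving -32.25 dBFS.
Stage 3: -32.25 dBFS ≤ -9 dBFS, so stage 3 doesn't engage; output -32.25 dBFS.

-32.25 dBFS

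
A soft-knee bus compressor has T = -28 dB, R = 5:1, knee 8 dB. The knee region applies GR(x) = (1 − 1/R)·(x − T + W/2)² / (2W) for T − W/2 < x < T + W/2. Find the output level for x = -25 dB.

x − T + W/2 = -25 − (-28) + 4 = 7.
GR = (1 − 1/5) × 7² / 16 = 0.8 × 49 / 16 = 2.45 dB.
Output = -25 − 2.45 = -27.45 dB.

-27.45 dB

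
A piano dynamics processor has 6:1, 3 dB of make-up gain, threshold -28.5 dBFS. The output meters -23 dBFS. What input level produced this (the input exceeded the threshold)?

Before make-up, the level was -23 − 3 = -26 dBFS.
That's 2.5 dB above the -28.5 dBFS threshold.
Before 6:1 compression the overshoot was 2.5 × 6 = 15 dB, so input = -28.5 + 15 = -13.5 dBFS.

-13.5 dBFS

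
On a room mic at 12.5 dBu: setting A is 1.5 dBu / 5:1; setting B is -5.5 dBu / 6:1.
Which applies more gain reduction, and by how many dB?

A: 11 dB over, compressed to 2.2 dB over, so 8.8 dB of GR.
B: 18 dB over, compressed to 3 dB over, so 15 dB of GR.
B reduces 6.2 dB more.

B, by 6.2 dB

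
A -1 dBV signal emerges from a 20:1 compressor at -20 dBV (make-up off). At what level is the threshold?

-21 dBV

Input is 20 dB above T (since output overshoot × R = input overshoot: (-20 − T)·20 = -1 − T gives T = -21 dBV).
Check: -21 + (-1 − (-21))/20 = -21 + 1 = -20 dBV. ✓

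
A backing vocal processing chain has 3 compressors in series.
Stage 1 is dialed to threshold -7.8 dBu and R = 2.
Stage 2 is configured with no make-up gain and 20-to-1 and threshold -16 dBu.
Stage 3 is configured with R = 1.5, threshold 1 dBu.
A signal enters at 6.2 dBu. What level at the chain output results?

-15.24 dBu

Stage 1: 6.2 dBu is 14 dB over -7.8 dBu; at 2:1 that becomes 7 dB over, giving -0.8 dBu.
Stage 2: -0.8 dBu is 15.2 dB over -16 dBu; at 20:1 that becomes 0.76 dB over, giving -15.24 dBu.
Stage 3: below threshold (-15.24 ≤ 1); passes unchanged; output -15.24 dBu.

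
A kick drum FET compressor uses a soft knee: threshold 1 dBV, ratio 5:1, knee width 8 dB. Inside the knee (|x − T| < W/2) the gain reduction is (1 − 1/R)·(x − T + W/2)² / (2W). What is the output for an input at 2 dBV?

x − T + W/2 = 2 − 1 + 4 = 5.
GR = (1 − 1/5) × 5² / 16 = 0.8 × 25 / 16 = 1.25 dB.
Output = 2 − 1.25 = 0.75 dBV.

0.75 dBV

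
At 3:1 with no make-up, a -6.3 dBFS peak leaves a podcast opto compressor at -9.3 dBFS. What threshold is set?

-10.8 dBFS

Let T be the threshold. Output overshoot = (input overshoot)/R, so -9.3 − T = (-6.3 − T)/3.
3·(-9.3 − T) = -6.3 − T → 2·T = -27.9 − (-6.3) = -21.6.
T = -21.6/2 = -10.8 dBFS.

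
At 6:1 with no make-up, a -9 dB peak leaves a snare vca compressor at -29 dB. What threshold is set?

Let T be the threshold. Output overshoot = (input overshoot)/R, so -29 − T = (-9 − T)/6.
6·(-29 − T) = -9 − T → 5·T = -174 − (-9) = -165.
T = -165/5 = -33 dB.

-33 dB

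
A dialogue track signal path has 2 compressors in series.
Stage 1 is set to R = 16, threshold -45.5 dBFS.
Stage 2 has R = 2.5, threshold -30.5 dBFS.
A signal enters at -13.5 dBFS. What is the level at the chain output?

-43.5 dBFS

Stage 1: overshoot 32 dB → 32/16 = 2 dB → -43.5 dBFS.
Stage 2: -43.5 dBFS is at or below the -30.5 dBFS threshold — no compression; output -43.5 dBFS.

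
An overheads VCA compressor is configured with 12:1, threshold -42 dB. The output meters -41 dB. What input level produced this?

-30 dB

The compressed level sits -41 − (-42) = 1 dB over threshold.
Input overshoot = R × output overshoot = 12 dB → input = -42 + 12 = -30 dB.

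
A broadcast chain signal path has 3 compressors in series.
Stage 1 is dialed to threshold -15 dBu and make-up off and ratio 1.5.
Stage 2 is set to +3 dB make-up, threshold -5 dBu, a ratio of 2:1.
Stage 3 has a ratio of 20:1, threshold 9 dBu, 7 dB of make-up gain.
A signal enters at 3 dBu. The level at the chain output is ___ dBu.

Stage 1: 3 dBu is 18 dB over -15 dBu; at 1.5:1 that becomes 12 dB over, giving -3 dBu.
Stage 2: -3 dBu is 2 dB over -5 dBu; at 2:1 that becomes 1 dB over, giving -4 dBu; +3 dB make-up → -1 dBu.
Stage 3: -1 dBu is at or below the 9 dBu threshold — no compression; make-up brings it to 6 dBu.

6 dBu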